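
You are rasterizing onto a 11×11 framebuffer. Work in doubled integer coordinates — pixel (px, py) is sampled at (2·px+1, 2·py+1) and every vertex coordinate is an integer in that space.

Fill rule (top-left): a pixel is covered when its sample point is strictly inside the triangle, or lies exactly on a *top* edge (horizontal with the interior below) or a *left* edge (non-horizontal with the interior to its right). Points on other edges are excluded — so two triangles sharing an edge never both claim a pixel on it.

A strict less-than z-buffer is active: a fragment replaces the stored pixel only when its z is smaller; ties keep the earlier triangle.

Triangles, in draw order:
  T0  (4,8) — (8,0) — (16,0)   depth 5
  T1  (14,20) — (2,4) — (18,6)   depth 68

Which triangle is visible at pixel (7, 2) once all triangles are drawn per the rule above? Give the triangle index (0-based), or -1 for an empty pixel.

T0:
  2·area = 64
  edge (4, 8)→(8, 0): d=(4,-8) top-left  bias=+0
  edge (8, 0)→(16, 0): d=(8,0) top-left  bias=+0
  edge (16, 0)→(4, 8): d=(-12,8) right/bottom  bias=-1
    (4,0)@(9, 1): e=[12,8,44] → █
    (5,0)@(11, 1): e=[28,8,28] → █
    (6,0)@(13, 1): e=[44,8,12] → █
    (7,0)@(15, 1): e=[60,8,-4] → ·
    (3,1)@(7, 3): e=[4,24,36] → █
    (6,1)@(13, 3): e=[52,24,-12] → ·
    (3,2)@(7, 5): e=[12,40,12] → █
    (4,2)@(9, 5): e=[28,40,-4] → ·
    (5,2)@(11, 5): e=[44,40,-20] → ·
    (2,3)@(5, 7): e=[4,56,4] → █
    (3,3)@(7, 7): e=[20,56,-12] → ·
    (2,4)@(5, 9): e=[12,72,-20] → ·
  covered (8 px):
    · · · · █ █ █ · · · ·
    · · · █ █ █ · · · · ·
    · · · █ · · · · · · ·
    · · █ · · · · · · · ·
    · · · · · · · · · · ·
    · · · · · · · · · · ·
    · · · · · · · · · · ·
    · · · · · · · · · · ·
    · · · · · · · · · · ·
    · · · · · · · · · · ·
    · · · · · · · · · · ·
T1:
  2·area = 232
  edge (14, 20)→(2, 4): d=(-12,-16) top-left  bias=+0
  edge (2, 4)→(18, 6): d=(16,2) right/bottom  bias=-1
  edge (18, 6)→(14, 20): d=(-4,14) right/bottom  bias=-1
    (1,2)@(3, 5): e=[4,14,214] → █
    (2,2)@(5, 5): e=[36,10,186] → █
    (3,2)@(7, 5): e=[68,6,158] → █
    (4,2)@(9, 5): e=[100,2,130] → █
    (5,2)@(11, 5): e=[132,-2,102] → ·
    (1,3)@(3, 7): e=[-20,46,206] → ·
    (2,3)@(5, 7): e=[12,42,178] → █
    (5,3)@(11, 7): e=[108,30,94] → █
    (6,3)@(13, 7): e=[140,26,66] → █
    (7,3)@(15, 7): e=[172,22,38] → █
    (8,3)@(17, 7): e=[204,18,10] → █
    (9,3)@(19, 7): e=[236,14,-18] → ·
  covered (29 px):
    · · · · · · · · · · ·
    · · · · · · · · · · ·
    · █ █ █ █ · · · · · ·
    · · █ █ █ █ █ █ █ · ·
    · · · █ █ █ █ █ █ · ·
    · · · · █ █ █ █ · · ·
    · · · · █ █ █ █ · · ·
    · · · · · █ █ █ · · ·
    · · · · · · █ · · · ·
    · · · · · · · · · · ·
    · · · · · · · · · · ·

Z-buffer (winner per pixel, '.' = empty):
  . . . . 0 0 0 . . . .
  . . . 0 0 0 . . . . .
  . 1 1 0 1 . . . . . .
  . . 0 1 1 1 1 1 1 . .
  . . . 1 1 1 1 1 1 . .
  . . . . 1 1 1 1 . . .
  . . . . 1 1 1 1 . . .
  . . . . . 1 1 1 . . .
  . . . . . . 1 . . . .
  . . . . . . . . . . .
  . . . . . . . . . . .

Result: -1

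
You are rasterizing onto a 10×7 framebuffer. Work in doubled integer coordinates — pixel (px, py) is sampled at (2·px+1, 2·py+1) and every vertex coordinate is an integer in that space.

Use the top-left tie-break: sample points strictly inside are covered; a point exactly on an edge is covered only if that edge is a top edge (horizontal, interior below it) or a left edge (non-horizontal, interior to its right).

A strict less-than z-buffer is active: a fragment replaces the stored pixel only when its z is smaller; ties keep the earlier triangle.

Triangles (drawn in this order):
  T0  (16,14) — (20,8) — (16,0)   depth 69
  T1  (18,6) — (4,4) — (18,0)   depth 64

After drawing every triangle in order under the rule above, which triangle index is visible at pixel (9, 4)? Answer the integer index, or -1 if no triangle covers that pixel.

T0:
  2·area = 56  (B↔C swapped to make it positive)
  edge (16, 14)→(16, 0): d=(0,-14) top-left  bias=+0
  edge (16, 0)→(20, 8): d=(4,8) right/bottom  bias=-1
  edge (20, 8)→(16, 14): d=(-4,6) right/bottom  bias=-1
    (8,1)@(17, 3): e=[14,4,38] → █
    (9,1)@(19, 3): e=[42,-12,26] → ·
    (8,2)@(17, 5): e=[14,12,30] → █
    (9,2)@(19, 5): e=[42,-4,18] → ·
    (8,3)@(17, 7): e=[14,20,22] → █
    (9,3)@(19, 7): e=[42,4,10] → █
    (8,4)@(17, 9): e=[14,28,14] → █
    (8,5)@(17, 11): e=[14,36,6] → █
    (9,5)@(19, 11): e=[42,20,-6] → ·
    (8,6)@(17, 13): e=[14,44,-2] → ·
  covered (7 px):
    · · · · · · · · · ·
    · · · · · · · · █ ·
    · · · · · · · · █ ·
    · · · · · · · · █ █
    · · · · · · · · █ █
    · · · · · · · · █ ·
    · · · · · · · · · ·
T1:
  2·area = 84
  edge (18, 6)→(4, 4): d=(-14,-2) top-left  bias=+0
  edge (4, 4)→(18, 0): d=(14,-4) top-left  bias=+0
  edge (18, 0)→(18, 6): d=(0,6) right/bottom  bias=-1
    (7,0)@(15, 1): e=[64,2,18] → █
    (8,0)@(17, 1): e=[68,10,6] → █
    (9,0)@(19, 1): e=[72,18,-6] → ·
    (4,1)@(9, 3): e=[24,6,54] → █
    (5,1)@(11, 3): e=[28,14,42] → █
    (6,1)@(13, 3): e=[32,22,30] → █
    (9,1)@(19, 3): e=[44,46,-6] → ·
    (4,2)@(9, 5): e=[-4,34,54] → ·
    (5,2)@(11, 5): e=[0,42,42] → █  [on edge]
    (9,2)@(19, 5): e=[16,74,-6] → ·
    (5,3)@(11, 7): e=[-28,70,42] → ·
    (6,3)@(13, 7): e=[-24,78,30] → ·
  covered (11 px):
    · · · · · · · █ █ ·
    · · · · █ █ █ █ █ ·
    · · · · · █ █ █ █ ·
    · · · · · · · · · ·
    · · · · · · · · · ·
    · · · · · · · · · ·
    · · · · · · · · · ·

Z-buffer (winner per pixel, '.' = empty):
  . . . . . . . 1 1 .
  . . . . 1 1 1 1 1 .
  . . . . . 1 1 1 1 .
  . . . . . . . . 0 0
  . . . . . . . . 0 0
  . . . . . . . . 0 .
  . . . . . . . . . .

Result: 0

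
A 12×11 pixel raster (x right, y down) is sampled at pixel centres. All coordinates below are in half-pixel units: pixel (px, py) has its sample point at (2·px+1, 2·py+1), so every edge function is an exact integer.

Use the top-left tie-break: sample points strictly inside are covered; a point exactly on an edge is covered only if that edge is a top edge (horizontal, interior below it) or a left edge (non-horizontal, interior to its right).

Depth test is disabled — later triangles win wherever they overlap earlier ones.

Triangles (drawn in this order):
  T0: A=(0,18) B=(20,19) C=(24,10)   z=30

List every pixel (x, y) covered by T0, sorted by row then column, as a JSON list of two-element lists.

T0:
  2·area = 184  (B↔C swapped to make it positive)
  edge (0, 18)→(24, 10): d=(24,-8) top-left  bias=+0
  edge (24, 10)→(20, 19): d=(-4,9) right/bottom  bias=-1
  edge (20, 19)→(0, 18): d=(-20,-1) top-left  bias=+0
    (10,5)@(21, 11): e=[0,23,161] → X  [on edge]
    (11,5)@(23, 11): e=[16,5,163] → X
    (7,6)@(15, 13): e=[0,69,115] → X  [on edge]
    (8,6)@(17, 13): e=[16,51,117] → X
    (9,6)@(19, 13): e=[32,33,119] → X
    (11,6)@(23, 13): e=[64,-3,123] → .
    (4,7)@(9, 15): e=[0,115,69] → X  [on edge]
    (5,7)@(11, 15): e=[16,97,71] → X
    (6,7)@(13, 15): e=[32,79,73] → X
    (11,7)@(23, 15): e=[112,-11,83] → .
    (1,8)@(3, 17): e=[0,161,23] → X  [on edge]
    (2,8)@(5, 17): e=[16,143,25] → X
  covered (22 px):
    . . . . . . . . . . . .
    . . . . . . . . . . . .
    . . . . . . . . . . . .
    . . . . . . . . . . . .
    . . . . . . . . . . . .
    . . . . . . . . . . X X
    . . . . . . . X X X X .
    . . . . X X X X X X X .
    . X X X X X X X X X . .
    . . . . . . . . . . . .
    . . . . . . . . . . . .

Result: [[10,5],[11,5],[7,6],[8,6],[9,6],[10,6],[4,7],[5,7],[6,7],[7,7],[8,7],[9,7],[10,7],[1,8],[2,8],[3,8],[4,8],[5,8],[6,8],[7,8],[8,8],[9,8]]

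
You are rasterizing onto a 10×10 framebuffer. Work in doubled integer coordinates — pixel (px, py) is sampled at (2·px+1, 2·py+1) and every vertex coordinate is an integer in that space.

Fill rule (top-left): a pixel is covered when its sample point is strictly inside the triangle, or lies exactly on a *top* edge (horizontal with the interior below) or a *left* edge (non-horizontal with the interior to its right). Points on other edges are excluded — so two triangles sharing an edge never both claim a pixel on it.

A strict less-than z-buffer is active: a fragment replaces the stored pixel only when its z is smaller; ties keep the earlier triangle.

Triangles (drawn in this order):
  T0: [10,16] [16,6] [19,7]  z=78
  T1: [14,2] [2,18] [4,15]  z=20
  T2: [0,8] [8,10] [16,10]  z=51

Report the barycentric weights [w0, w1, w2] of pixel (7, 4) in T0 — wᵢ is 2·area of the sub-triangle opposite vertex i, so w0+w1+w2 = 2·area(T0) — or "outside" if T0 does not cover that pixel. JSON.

T0:
  2·area = 36
  edge (10, 16)→(16, 6): d=(6,-10) top-left  bias=+0
  edge (16, 6)→(19, 7): d=(3,1) right/bottom  bias=-1
  edge (19, 7)→(10, 16): d=(-9,9) right/bottom  bias=-1
    (0,0)@(1, 1): e=[-180,0,216] → .  [on edge]
    (9,0)@(19, 1): e=[0,-18,54] → .  [on edge]
    (3,1)@(7, 3): e=[-108,0,144] → .  [on edge]
    (6,2)@(13, 5): e=[-36,0,72] → .  [on edge]
    (8,3)@(17, 7): e=[16,2,18] → X
    (9,3)@(19, 7): e=[36,0,0] → .  [on edge]
    (7,4)@(15, 9): e=[8,10,18] → X
    (8,4)@(17, 9): e=[28,8,0] → .  [on edge]
    (6,5)@(13, 11): e=[0,18,18] → X  [on edge]
    (7,5)@(15, 11): e=[20,16,0] → .  [on edge]
    (6,6)@(13, 13): e=[12,24,0] → .  [on edge]
    (5,7)@(11, 15): e=[4,32,0] → .  [on edge]
    (4,8)@(9, 17): e=[-4,40,0] → .  [on edge]
    (3,9)@(7, 19): e=[-12,48,0] → .  [on edge]
  covered (3 px):
    . . . . . . . . . .
    . . . . . . . . . .
    . . . . . . . . . .
    . . . . . . . . X .
    . . . . . . . X . .
    . . . . . . X . . .
    . . . . . . . . . .
    . . . . . . . . . .
    . . . . . . . . . .
    . . . . . . . . . .
T1:
  2·area = 4
  edge (14, 2)→(2, 18): d=(-12,16) right/bottom  bias=-1
  edge (2, 18)→(4, 15): d=(2,-3) top-left  bias=+0
  edge (4, 15)→(14, 2): d=(10,-13) top-left  bias=+0
  covered (0 px):
    . . . . . . . . . .
    . . . . . . . . . .
    . . . . . . . . . .
    . . . . . . . . . .
    . . . . . . . . . .
    . . . . . . . . . .
    . . . . . . . . . .
    . . . . . . . . . .
    . . . . . . . . . .
    . . . . . . . . . .
T2:
  2·area = 16  (B↔C swapped to make it positive)
  edge (0, 8)→(16, 10): d=(16,2) right/bottom  bias=-1
  edge (16, 10)→(8, 10): d=(-8,0) right/bottom  bias=-1
  edge (8, 10)→(0, 8): d=(-8,-2) top-left  bias=+0
    (2,4)@(5, 9): e=[6,8,2] → X
    (3,4)@(7, 9): e=[2,8,6] → X
    (4,4)@(9, 9): e=[-2,8,10] → .
    (2,5)@(5, 11): e=[38,-8,-14] → .
    (3,5)@(7, 11): e=[34,-8,-10] → .
  covered (2 px):
    . . . . . . . . . .
    . . . . . . . . . .
    . . . . . . . . . .
    . . . . . . . . . .
    . . X X . . . . . .
    . . . . . . . . . .
    . . . . . . . . . .
    . . . . . . . . . .
    . . . . . . . . . .
    . . . . . . . . . .

Final: [10,18,8]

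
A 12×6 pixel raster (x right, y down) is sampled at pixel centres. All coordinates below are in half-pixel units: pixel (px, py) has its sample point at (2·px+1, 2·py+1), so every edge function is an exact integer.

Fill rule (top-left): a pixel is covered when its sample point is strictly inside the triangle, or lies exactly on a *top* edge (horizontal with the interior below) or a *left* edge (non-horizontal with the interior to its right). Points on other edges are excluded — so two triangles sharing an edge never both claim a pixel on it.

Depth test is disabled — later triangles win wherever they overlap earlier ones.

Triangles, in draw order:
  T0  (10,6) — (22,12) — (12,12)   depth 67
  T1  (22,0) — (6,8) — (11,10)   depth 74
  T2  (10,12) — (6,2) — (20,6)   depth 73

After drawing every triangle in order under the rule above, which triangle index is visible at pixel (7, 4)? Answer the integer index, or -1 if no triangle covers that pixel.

T0:
  2·area = 60
  edge (10, 6)→(22, 12): d=(12,6) right/bottom  bias=-1
  edge (22, 12)→(12, 12): d=(-10,0) right/bottom  bias=-1
  edge (12, 12)→(10, 6): d=(-2,-6) top-left  bias=+0
    (4,1)@(9, 3): e=[-30,90,0] → .  [on edge]
    (5,3)@(11, 7): e=[6,50,4] → X
    (6,3)@(13, 7): e=[-6,50,16] → .
    (5,4)@(11, 9): e=[30,30,0] → X  [on edge]
    (6,4)@(13, 9): e=[18,30,12] → X
    (7,4)@(15, 9): e=[6,30,24] → X
    (8,4)@(17, 9): e=[-6,30,36] → .
    (5,5)@(11, 11): e=[54,10,-4] → .
    (6,5)@(13, 11): e=[42,10,8] → X
    (8,5)@(17, 11): e=[18,10,32] → X
    (9,5)@(19, 11): e=[6,10,44] → X
    (10,5)@(21, 11): e=[-6,10,56] → .
  covered (8 px):
    . . . . . . . . . . . .
    . . . . . . . . . . . .
    . . . . . . . . . . . .
    . . . . . X . . . . . .
    . . . . . X X X . . . .
    . . . . . . X X X X . .
T1:
  2·area = 72  (B↔C swapped to make it positive)
  edge (22, 0)→(11, 10): d=(-11,10) right/bottom  bias=-1
  edge (11, 10)→(6, 8): d=(-5,-2) top-left  bias=+0
  edge (6, 8)→(22, 0): d=(16,-8) top-left  bias=+0
    (8,1)@(17, 3): e=[17,47,8] → X
    (9,1)@(19, 3): e=[-3,51,24] → .
    (6,2)@(13, 5): e=[35,29,8] → X
    (7,2)@(15, 5): e=[15,33,24] → X
    (8,2)@(17, 5): e=[-5,37,40] → .
    (4,3)@(9, 7): e=[53,11,8] → X
    (5,3)@(11, 7): e=[33,15,24] → X
    (7,3)@(15, 7): e=[-7,23,56] → .
    (4,4)@(9, 9): e=[31,1,40] → X
    (6,4)@(13, 9): e=[-9,9,72] → .
    (4,5)@(9, 11): e=[9,-9,72] → .
    (5,5)@(11, 11): e=[-11,-5,88] → .
  covered (8 px):
    . . . . . . . . . . . .
    . . . . . . . . X . . .
    . . . . . . X X . . . .
    . . . . X X X . . . . .
    . . . . X X . . . . . .
    . . . . . . . . . . . .
T2:
  2·area = 124
  edge (10, 12)→(6, 2): d=(-4,-10) top-left  bias=+0
  edge (6, 2)→(20, 6): d=(14,4) right/bottom  bias=-1
  edge (20, 6)→(10, 12): d=(-10,6) right/bottom  bias=-1
    (3,1)@(7, 3): e=[6,10,108] → X
    (4,1)@(9, 3): e=[26,2,96] → X
    (5,1)@(11, 3): e=[46,-6,84] → .
    (3,2)@(7, 5): e=[-2,38,88] → .
    (4,2)@(9, 5): e=[18,30,76] → X
    (5,2)@(11, 5): e=[38,22,64] → X
    (6,2)@(13, 5): e=[58,14,52] → X
    (7,2)@(15, 5): e=[78,6,40] → X
    (8,2)@(17, 5): e=[98,-2,28] → .
    (4,3)@(9, 7): e=[10,58,56] → X
    (8,3)@(17, 7): e=[90,26,8] → X
    (9,3)@(19, 7): e=[110,18,-4] → .
    (7,4)@(15, 9): e=[62,62,0] → .  [on edge]
  covered (15 px):
    . . . . . . . . . . . .
    . . . X X . . . . . . .
    . . . . X X X X . . . .
    . . . . X X X X X . . .
    . . . . X X X . . . . .
    . . . . . X . . . . . .

Z-buffer (winner per pixel, '.' = empty):
  . . . . . . . . . . . .
  . . . 2 2 . . . 1 . . .
  . . . . 2 2 2 2 . . . .
  . . . . 2 2 2 2 2 . . .
  . . . . 2 2 2 0 . . . .
  . . . . . 2 0 0 0 0 . .

Final: 0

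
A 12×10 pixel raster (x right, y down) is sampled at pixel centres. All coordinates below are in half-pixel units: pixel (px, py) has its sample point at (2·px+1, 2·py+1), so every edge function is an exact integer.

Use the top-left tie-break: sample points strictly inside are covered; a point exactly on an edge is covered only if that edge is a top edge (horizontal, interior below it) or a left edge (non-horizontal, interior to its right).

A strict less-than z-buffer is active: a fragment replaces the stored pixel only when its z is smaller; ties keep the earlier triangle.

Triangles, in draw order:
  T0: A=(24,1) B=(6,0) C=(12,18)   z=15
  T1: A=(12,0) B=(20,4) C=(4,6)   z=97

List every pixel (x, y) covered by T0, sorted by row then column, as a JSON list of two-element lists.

T0:
  2·area = 318  (B↔C swapped to make it positive)
  edge (24, 1)→(12, 18): d=(-12,17) right/bottom  bias=-1
  edge (12, 18)→(6, 0): d=(-6,-18) top-left  bias=+0
  edge (6, 0)→(24, 1): d=(18,1) right/bottom  bias=-1
    (3,0)@(7, 1): e=[289,12,17] → #
    (4,0)@(9, 1): e=[255,48,15] → #
    (5,0)@(11, 1): e=[221,84,13] → #
    (6,0)@(13, 1): e=[187,120,11] → #
    (7,0)@(15, 1): e=[153,156,9] → #
    (8,0)@(17, 1): e=[119,192,7] → #
    (9,0)@(19, 1): e=[85,228,5] → #
    (10,0)@(21, 1): e=[51,264,3] → #
    (11,0)@(23, 1): e=[17,300,1] → #
    (3,1)@(7, 3): e=[265,0,53] → #  [on edge]
    (11,1)@(23, 3): e=[-7,288,37] → ·
    (3,2)@(7, 5): e=[241,-12,89] → ·
    (4,4)@(9, 9): e=[159,0,159] → #  [on edge]
    (5,7)@(11, 15): e=[53,0,265] → #  [on edge]
  covered (43 px):
    · · · # # # # # # # # #
    · · · # # # # # # # # ·
    · · · · # # # # # # # ·
    · · · · # # # # # # · ·
    · · · · # # # # # · · ·
    · · · · · # # # · · · ·
    · · · · · # # # · · · ·
    · · · · · # # · · · · ·
    · · · · · · · · · · · ·
    · · · · · · · · · · · ·
T1:
  2·area = 80
  edge (12, 0)→(20, 4): d=(8,4) right/bottom  bias=-1
  edge (20, 4)→(4, 6): d=(-16,2) right/bottom  bias=-1
  edge (4, 6)→(12, 0): d=(8,-6) top-left  bias=+0
    (5,0)@(11, 1): e=[12,66,2] → #
    (6,0)@(13, 1): e=[4,62,14] → #
    (7,0)@(15, 1): e=[-4,58,26] → ·
    (4,1)@(9, 3): e=[36,38,6] → #
    (7,1)@(15, 3): e=[12,26,42] → #
    (8,1)@(17, 3): e=[4,22,54] → #
    (9,1)@(19, 3): e=[-4,18,66] → ·
    (3,2)@(7, 5): e=[60,10,10] → #
    (6,2)@(13, 5): e=[36,-2,46] → ·
    (7,2)@(15, 5): e=[28,-6,58] → ·
    (8,2)@(17, 5): e=[20,-10,70] → ·
    (3,3)@(7, 7): e=[76,-22,26] → ·
  covered (10 px):
    · · · · · # # · · · · ·
    · · · · # # # # # · · ·
    · · · # # # · · · · · ·
    · · · · · · · · · · · ·
    · · · · · · · · · · · ·
    · · · · · · · · · · · ·
    · · · · · · · · · · · ·
    · · · · · · · · · · · ·
    · · · · · · · · · · · ·
    · · · · · · · · · · · ·

Final: [[3,0],[4,0],[5,0],[6,0],[7,0],[8,0],[9,0],[10,0],[11,0],[3,1],[4,1],[5,1],[6,1],[7,1],[8,1],[9,1],[10,1],[4,2],[5,2],[6,2],[7,2],[8,2],[9,2],[10,2],[4,3],[5,3],[6,3],[7,3],[8,3],[9,3],[4,4],[5,4],[6,4],[7,4],[8,4],[5,5],[6,5],[7,5],[5,6],[6,6],[7,6],[5,7],[6,7]]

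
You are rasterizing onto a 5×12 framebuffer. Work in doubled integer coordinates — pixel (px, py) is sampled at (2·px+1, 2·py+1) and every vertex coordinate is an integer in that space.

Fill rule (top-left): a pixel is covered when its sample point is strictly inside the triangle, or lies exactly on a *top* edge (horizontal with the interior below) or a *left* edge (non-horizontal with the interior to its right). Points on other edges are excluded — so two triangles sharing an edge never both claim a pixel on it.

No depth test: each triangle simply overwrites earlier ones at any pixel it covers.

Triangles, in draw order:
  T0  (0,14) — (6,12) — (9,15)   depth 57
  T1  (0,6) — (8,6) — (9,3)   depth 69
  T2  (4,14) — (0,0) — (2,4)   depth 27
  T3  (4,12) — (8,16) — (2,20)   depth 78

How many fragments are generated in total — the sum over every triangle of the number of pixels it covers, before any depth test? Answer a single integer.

T0:
  2·area = 24
  edge (0, 14)→(6, 12): d=(6,-2) top-left  bias=+0
  edge (6, 12)→(9, 15): d=(3,3) right/bottom  bias=-1
  edge (9, 15)→(0, 14): d=(-9,-1) top-left  bias=+0
    (0,3)@(1, 7): e=[-40,0,64] → ·  [on edge]
    (1,4)@(3, 9): e=[-24,0,48] → ·  [on edge]
    (2,5)@(5, 11): e=[-8,0,32] → ·  [on edge]
    (4,5)@(9, 11): e=[0,-12,36] → ·  [on edge]
    (1,6)@(3, 13): e=[0,12,12] → █  [on edge]
    (2,6)@(5, 13): e=[4,6,14] → █
    (3,6)@(7, 13): e=[8,0,16] → ·  [on edge]
    (1,7)@(3, 15): e=[12,18,-6] → ·
    (2,7)@(5, 15): e=[16,12,-4] → ·
    (4,7)@(9, 15): e=[24,0,0] → ·  [on edge]
  covered (2 px):
    · · · · ·
    · · · · ·
    · · · · ·
    · · · · ·
    · · · · ·
    · · · · ·
    · █ █ · ·
    · · · · ·
    · · · · ·
    · · · · ·
    · · · · ·
    · · · · ·
T1:
  2·area = 24  (B↔C swapped to make it positive)
  edge (0, 6)→(9, 3): d=(9,-3) top-left  bias=+0
  edge (9, 3)→(8, 6): d=(-1,3) right/bottom  bias=-1
  edge (8, 6)→(0, 6): d=(-8,0) right/bottom  bias=-1
    (4,1)@(9, 3): e=[0,0,24] → ·  [on edge]
    (1,2)@(3, 5): e=[0,16,8] → █  [on edge]
    (2,2)@(5, 5): e=[6,10,8] → █
    (3,2)@(7, 5): e=[12,4,8] → █
    (4,2)@(9, 5): e=[18,-2,8] → ·
    (1,3)@(3, 7): e=[18,14,-8] → ·
    (2,3)@(5, 7): e=[24,8,-8] → ·
    (3,3)@(7, 7): e=[30,2,-8] → ·
    (3,4)@(7, 9): e=[48,0,-24] → ·  [on edge]
    (2,7)@(5, 15): e=[96,0,-72] → ·  [on edge]
    (1,10)@(3, 21): e=[144,0,-120] → ·  [on edge]
  covered (3 px):
    · · · · ·
    · · · · ·
    · █ █ █ ·
    · · · · ·
    · · · · ·
    · · · · ·
    · · · · ·
    · · · · ·
    · · · · ·
    · · · · ·
    · · · · ·
    · · · · ·
T2:
  2·area = 12
  edge (4, 14)→(0, 0): d=(-4,-14) top-left  bias=+0
  edge (0, 0)→(2, 4): d=(2,4) right/bottom  bias=-1
  edge (2, 4)→(4, 14): d=(2,10) right/bottom  bias=-1
    (0,1)@(1, 3): e=[2,2,8] → █
    (1,1)@(3, 3): e=[30,-6,-12] → ·
    (0,2)@(1, 5): e=[-6,6,12] → ·
    (1,4)@(3, 9): e=[6,6,0] → ·  [on edge]
    (2,9)@(5, 19): e=[-6,18,0] → ·  [on edge]
  covered (1 px):
    · · · · ·
    █ · · · ·
    · · · · ·
    · · · · ·
    · · · · ·
    · · · · ·
    · · · · ·
    · · · · ·
    · · · · ·
    · · · · ·
    · · · · ·
    · · · · ·
T3:
  2·area = 40
  edge (4, 12)→(8, 16): d=(4,4) right/bottom  bias=-1
  edge (8, 16)→(2, 20): d=(-6,4) right/bottom  bias=-1
  edge (2, 20)→(4, 12): d=(2,-8) top-left  bias=+0
    (0,4)@(1, 9): e=[0,70,-30] → ·  [on edge]
    (1,5)@(3, 11): e=[0,50,-10] → ·  [on edge]
    (2,6)@(5, 13): e=[0,30,10] → ·  [on edge]
    (2,7)@(5, 15): e=[8,18,14] → █
    (3,7)@(7, 15): e=[0,10,30] → ·  [on edge]
    (1,8)@(3, 17): e=[24,14,2] → █
    (3,8)@(7, 17): e=[8,-2,34] → ·
    (4,8)@(9, 17): e=[0,-10,50] → ·  [on edge]
    (1,9)@(3, 19): e=[32,2,6] → █
    (2,9)@(5, 19): e=[24,-6,22] → ·
    (1,10)@(3, 21): e=[40,-10,10] → ·
  covered (4 px):
    · · · · ·
    · · · · ·
    · · · · ·
    · · · · ·
    · · · · ·
    · · · · ·
    · · · · ·
    · · █ · ·
    · █ █ · ·
    · █ · · ·
    · · · · ·
    · · · · ·

Result: 10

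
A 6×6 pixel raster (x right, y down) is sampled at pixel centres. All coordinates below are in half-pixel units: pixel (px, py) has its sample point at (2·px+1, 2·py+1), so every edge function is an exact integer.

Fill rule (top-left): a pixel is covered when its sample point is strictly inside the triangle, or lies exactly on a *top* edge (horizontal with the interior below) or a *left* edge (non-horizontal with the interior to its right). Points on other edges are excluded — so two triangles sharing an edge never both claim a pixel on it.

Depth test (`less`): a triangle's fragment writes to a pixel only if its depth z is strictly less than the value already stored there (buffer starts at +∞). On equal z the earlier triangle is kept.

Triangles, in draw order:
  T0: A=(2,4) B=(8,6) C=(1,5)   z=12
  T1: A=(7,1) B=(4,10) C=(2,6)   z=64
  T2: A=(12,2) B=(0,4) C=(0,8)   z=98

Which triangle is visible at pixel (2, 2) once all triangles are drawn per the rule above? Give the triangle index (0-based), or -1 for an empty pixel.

T0:
  2·area = 8
  edge (2, 4)→(8, 6): d=(6,2) right/bottom  bias=-1
  edge (8, 6)→(1, 5): d=(-7,-1) top-left  bias=+0
  edge (1, 5)→(2, 4): d=(1,-1) top-left  bias=+0
    (2,0)@(5, 1): e=[-24,32,0] → ·  [on edge]
    (1,1)@(3, 3): e=[-8,16,0] → ·  [on edge]
    (0,2)@(1, 5): e=[8,0,0] → #  [on edge]
    (1,2)@(3, 5): e=[4,2,2] → #
    (2,2)@(5, 5): e=[0,4,4] → ·  [on edge]
    (0,3)@(1, 7): e=[20,-14,2] → ·
    (1,3)@(3, 7): e=[16,-12,4] → ·
    (5,3)@(11, 7): e=[0,-4,12] → ·  [on edge]
  covered (2 px):
    · · · · · ·
    · · · · · ·
    # # · · · ·
    · · · · · ·
    · · · · · ·
    · · · · · ·
T1:
  2·area = 30
  edge (7, 1)→(4, 10): d=(-3,9) right/bottom  bias=-1
  edge (4, 10)→(2, 6): d=(-2,-4) top-left  bias=+0
  edge (2, 6)→(7, 1): d=(5,-5) top-left  bias=+0
    (3,0)@(7, 1): e=[0,30,0] → ·  [on edge]
    (2,1)@(5, 3): e=[12,18,0] → #  [on edge]
    (3,1)@(7, 3): e=[-6,26,10] → ·
    (1,2)@(3, 5): e=[24,6,0] → #  [on edge]
    (3,2)@(7, 5): e=[-12,22,20] → ·
    (0,3)@(1, 7): e=[36,-6,0] → ·  [on edge]
    (1,3)@(3, 7): e=[18,2,10] → #
    (2,3)@(5, 7): e=[0,10,20] → ·  [on edge]
    (1,4)@(3, 9): e=[12,-2,20] → ·
  covered (4 px):
    · · · · · ·
    · · # · · ·
    · # # · · ·
    · # · · · ·
    · · · · · ·
    · · · · · ·
T2:
  2·area = 48  (B↔C swapped to make it positive)
  edge (12, 2)→(0, 8): d=(-12,6) right/bottom  bias=-1
  edge (0, 8)→(0, 4): d=(0,-4) top-left  bias=+0
  edge (0, 4)→(12, 2): d=(12,-2) top-left  bias=+0
    (3,1)@(7, 3): e=[18,28,2] → #
    (4,1)@(9, 3): e=[6,36,6] → #
    (5,1)@(11, 3): e=[-6,44,10] → ·
    (0,2)@(1, 5): e=[30,4,14] → #
    (1,2)@(3, 5): e=[18,12,18] → #
    (2,2)@(5, 5): e=[6,20,22] → #
    (3,2)@(7, 5): e=[-6,28,26] → ·
    (4,2)@(9, 5): e=[-18,36,30] → ·
    (0,3)@(1, 7): e=[6,4,38] → #
    (1,3)@(3, 7): e=[-6,12,42] → ·
    (2,3)@(5, 7): e=[-18,20,46] → ·
    (0,4)@(1, 9): e=[-18,4,62] → ·
  covered (6 px):
    · · · · · ·
    · · · # # ·
    # # # · · ·
    # · · · · ·
    · · · · · ·
    · · · · · ·

Z-buffer (winner per pixel, '.' = empty):
  . . . . . .
  . . 1 2 2 .
  0 0 1 . . .
  2 1 . . . .
  . . . . . .
  . . . . . .

Answer: 1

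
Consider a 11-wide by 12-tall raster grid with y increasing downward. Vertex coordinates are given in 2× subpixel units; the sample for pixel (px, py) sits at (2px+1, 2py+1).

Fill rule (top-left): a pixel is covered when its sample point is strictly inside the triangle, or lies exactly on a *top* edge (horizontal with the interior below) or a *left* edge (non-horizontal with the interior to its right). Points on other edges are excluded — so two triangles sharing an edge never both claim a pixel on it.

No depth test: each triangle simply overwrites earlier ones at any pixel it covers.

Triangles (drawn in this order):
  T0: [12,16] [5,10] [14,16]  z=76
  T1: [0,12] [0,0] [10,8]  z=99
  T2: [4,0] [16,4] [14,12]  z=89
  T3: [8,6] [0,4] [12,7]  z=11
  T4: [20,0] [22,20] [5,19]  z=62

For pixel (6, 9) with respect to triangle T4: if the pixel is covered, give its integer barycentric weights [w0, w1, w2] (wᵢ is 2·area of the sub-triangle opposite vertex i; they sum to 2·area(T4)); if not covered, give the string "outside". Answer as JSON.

T0:
  2·area = 12
  edge (12, 16)→(5, 10): d=(-7,-6) top-left  bias=+0
  edge (5, 10)→(14, 16): d=(9,6) right/bottom  bias=-1
  edge (14, 16)→(12, 16): d=(-2,0) right/bottom  bias=-1
    (4,6)@(9, 13): e=[3,3,6] → #
    (5,6)@(11, 13): e=[15,-9,6] → ·
    (4,7)@(9, 15): e=[-11,21,2] → ·
    (5,7)@(11, 15): e=[1,9,2] → #
    (6,7)@(13, 15): e=[13,-3,2] → ·
    (5,8)@(11, 17): e=[-13,27,-2] → ·
  covered (2 px):
    · · · · · · · · · · ·
    · · · · · · · · · · ·
    · · · · · · · · · · ·
    · · · · · · · · · · ·
    · · · · · · · · · · ·
    · · · · · · · · · · ·
    · · · · # · · · · · ·
    · · · · · # · · · · ·
    · · · · · · · · · · ·
    · · · · · · · · · · ·
    · · · · · · · · · · ·
    · · · · · · · · · · ·
T1:
  2·area = 120
  edge (0, 12)→(0, 0): d=(0,-12) top-left  bias=+0
  edge (0, 0)→(10, 8): d=(10,8) right/bottom  bias=-1
  edge (10, 8)→(0, 12): d=(-10,4) right/bottom  bias=-1
    (0,0)@(1, 1): e=[12,2,106] → #
    (1,0)@(3, 1): e=[36,-14,98] → ·
    (0,1)@(1, 3): e=[12,22,86] → #
    (1,1)@(3, 3): e=[36,6,78] → #
    (2,1)@(5, 3): e=[60,-10,70] → ·
    (0,2)@(1, 5): e=[12,42,66] → #
    (2,2)@(5, 5): e=[60,10,50] → #
    (3,2)@(7, 5): e=[84,-6,42] → ·
    (0,3)@(1, 7): e=[12,62,46] → #
    (3,3)@(7, 7): e=[84,14,22] → #
    (4,3)@(9, 7): e=[108,-2,14] → ·
    (0,4)@(1, 9): e=[12,82,26] → #
  covered (15 px):
    # · · · · · · · · · ·
    # # · · · · · · · · ·
    # # # · · · · · · · ·
    # # # # · · · · · · ·
    # # # # · · · · · · ·
    # · · · · · · · · · ·
    · · · · · · · · · · ·
    · · · · · · · · · · ·
    · · · · · · · · · · ·
    · · · · · · · · · · ·
    · · · · · · · · · · ·
    · · · · · · · · · · ·
T2:
  2·area = 104
  edge (4, 0)→(16, 4): d=(12,4) right/bottom  bias=-1
  edge (16, 4)→(14, 12): d=(-2,8) right/bottom  bias=-1
  edge (14, 12)→(4, 0): d=(-10,-12) top-left  bias=+0
    (2,0)@(5, 1): e=[8,94,2] → #
    (3,0)@(7, 1): e=[0,78,26] → ·  [on edge]
    (2,1)@(5, 3): e=[32,90,-18] → ·
    (3,1)@(7, 3): e=[24,74,6] → #
    (4,1)@(9, 3): e=[16,58,30] → #
    (5,1)@(11, 3): e=[8,42,54] → #
    (6,1)@(13, 3): e=[0,26,78] → ·  [on edge]
    (3,2)@(7, 5): e=[48,70,-14] → ·
    (4,2)@(9, 5): e=[40,54,10] → #
    (6,2)@(13, 5): e=[24,22,58] → #
    (7,2)@(15, 5): e=[16,6,82] → #
    (8,2)@(17, 5): e=[8,-10,106] → ·
    (9,2)@(19, 5): e=[0,-26,130] → ·  [on edge]
  covered (12 px):
    · · # · · · · · · · ·
    · · · # # # · · · · ·
    · · · · # # # # · · ·
    · · · · · # # # · · ·
    · · · · · · # · · · ·
    · · · · · · · · · · ·
    · · · · · · · · · · ·
    · · · · · · · · · · ·
    · · · · · · · · · · ·
    · · · · · · · · · · ·
    · · · · · · · · · · ·
    · · · · · · · · · · ·
T3:
  degenerate (2·area = 0) — covers nothing
T4:
  2·area = 338
  edge (20, 0)→(22, 20): d=(2,20) right/bottom  bias=-1
  edge (22, 20)→(5, 19): d=(-17,-1) top-left  bias=+0
  edge (5, 19)→(20, 0): d=(15,-19) top-left  bias=+0
    (9,1)@(19, 3): e=[26,286,26] → #
    (10,1)@(21, 3): e=[-14,288,64] → ·
    (8,2)@(17, 5): e=[70,250,18] → #
    (10,2)@(21, 5): e=[-10,254,94] → ·
    (7,3)@(15, 7): e=[114,214,10] → #
    (10,3)@(21, 7): e=[-6,220,124] → ·
    (6,4)@(13, 9): e=[158,178,2] → #
    (10,4)@(21, 9): e=[-2,186,154] → ·
    (6,5)@(13, 11): e=[162,144,32] → #
    (10,5)@(21, 11): e=[2,152,184] → #
    (5,6)@(11, 13): e=[206,108,24] → #
    (4,7)@(9, 15): e=[250,72,16] → #
    (2,9)@(5, 19): e=[338,0,0] → #  [on edge]
  covered (45 px):
    · · · · · · · · · · ·
    · · · · · · · · · # ·
    · · · · · · · · # # ·
    · · · · · · · # # # ·
    · · · · · · # # # # ·
    · · · · · · # # # # #
    · · · · · # # # # # #
    · · · · # # # # # # #
    · · · # # # # # # # #
    · · # # # # # # # # #
    · · · · · · · · · · ·
    · · · · · · · · · · ·

Result: [8,152,178]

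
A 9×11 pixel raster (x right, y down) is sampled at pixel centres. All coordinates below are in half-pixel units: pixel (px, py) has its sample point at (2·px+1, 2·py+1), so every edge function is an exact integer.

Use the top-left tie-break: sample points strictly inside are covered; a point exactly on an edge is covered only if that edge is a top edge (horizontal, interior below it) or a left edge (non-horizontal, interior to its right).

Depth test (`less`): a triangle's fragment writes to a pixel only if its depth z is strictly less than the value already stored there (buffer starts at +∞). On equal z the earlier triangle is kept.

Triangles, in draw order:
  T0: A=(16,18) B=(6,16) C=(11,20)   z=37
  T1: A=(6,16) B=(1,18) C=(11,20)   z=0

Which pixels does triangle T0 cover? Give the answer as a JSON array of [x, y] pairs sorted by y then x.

T0:
  2·area = 30  (B↔C swapped to make it positive)
  edge (16, 18)→(11, 20): d=(-5,2) right/bottom  bias=-1
  edge (11, 20)→(6, 16): d=(-5,-4) top-left  bias=+0
  edge (6, 16)→(16, 18): d=(10,2) right/bottom  bias=-1
    (0,7)@(1, 15): e=[45,-15,0] → ·  [on edge]
    (4,8)@(9, 17): e=[19,7,4] → #
    (5,8)@(11, 17): e=[15,15,0] → ·  [on edge]
    (4,9)@(9, 19): e=[9,-3,24] → ·
    (5,9)@(11, 19): e=[5,5,20] → #
    (6,9)@(13, 19): e=[1,13,16] → #
    (7,9)@(15, 19): e=[-3,21,12] → ·
    (5,10)@(11, 21): e=[-5,-5,40] → ·
    (6,10)@(13, 21): e=[-9,3,36] → ·
  covered (3 px):
    · · · · · · · · ·
    · · · · · · · · ·
    · · · · · · · · ·
    · · · · · · · · ·
    · · · · · · · · ·
    · · · · · · · · ·
    · · · · · · · · ·
    · · · · · · · · ·
    · · · · # · · · ·
    · · · · · # # · ·
    · · · · · · · · ·
T1:
  2·area = 30  (B↔C swapped to make it positive)
  edge (6, 16)→(11, 20): d=(5,4) right/bottom  bias=-1
  edge (11, 20)→(1, 18): d=(-10,-2) top-left  bias=+0
  edge (1, 18)→(6, 16): d=(5,-2) top-left  bias=+0
    (2,8)@(5, 17): e=[9,18,3] → #
    (3,8)@(7, 17): e=[1,22,7] → #
    (4,8)@(9, 17): e=[-7,26,11] → ·
    (2,9)@(5, 19): e=[19,-2,13] → ·
    (3,9)@(7, 19): e=[11,2,17] → #
    (4,9)@(9, 19): e=[3,6,21] → #
    (5,9)@(11, 19): e=[-5,10,25] → ·
    (3,10)@(7, 21): e=[21,-18,27] → ·
    (4,10)@(9, 21): e=[13,-14,31] → ·
  covered (4 px):
    · · · · · · · · ·
    · · · · · · · · ·
    · · · · · · · · ·
    · · · · · · · · ·
    · · · · · · · · ·
    · · · · · · · · ·
    · · · · · · · · ·
    · · · · · · · · ·
    · · # # · · · · ·
    · · · # # · · · ·
    · · · · · · · · ·

Answer: [[4,8],[5,9],[6,9]]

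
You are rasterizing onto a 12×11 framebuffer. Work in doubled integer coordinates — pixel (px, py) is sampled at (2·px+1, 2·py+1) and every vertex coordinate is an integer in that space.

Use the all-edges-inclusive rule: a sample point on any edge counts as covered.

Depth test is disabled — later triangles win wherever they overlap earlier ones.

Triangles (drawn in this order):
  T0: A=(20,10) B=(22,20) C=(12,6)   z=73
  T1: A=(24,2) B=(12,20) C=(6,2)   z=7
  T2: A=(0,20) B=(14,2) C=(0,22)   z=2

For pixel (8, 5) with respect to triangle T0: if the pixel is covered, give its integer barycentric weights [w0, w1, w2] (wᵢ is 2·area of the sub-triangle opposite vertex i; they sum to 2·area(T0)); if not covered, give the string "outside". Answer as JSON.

T0:
  2·area = 72
  edge (20, 10)→(22, 20): d=(2,10) inclusive
  edge (22, 20)→(12, 6): d=(-10,-14) inclusive
  edge (12, 6)→(20, 10): d=(8,4) inclusive
    (9,2)@(19, 5): e=[0,108,-36] → .  [on edge]
    (6,3)@(13, 7): e=[64,4,4] → X
    (7,3)@(15, 7): e=[44,32,-4] → .
    (6,4)@(13, 9): e=[68,-16,20] → .
    (7,4)@(15, 9): e=[48,12,12] → X
    (8,4)@(17, 9): e=[28,40,4] → X
    (9,4)@(19, 9): e=[8,68,-4] → .
    (7,5)@(15, 11): e=[52,-8,28] → .
    (8,5)@(17, 11): e=[32,20,20] → X
    (9,5)@(19, 11): e=[12,48,12] → X
    (10,5)@(21, 11): e=[-8,76,4] → .
    (8,6)@(17, 13): e=[36,0,36] → X  [on edge]
    (10,7)@(21, 15): e=[0,36,36] → X  [on edge]
  covered (10 px):
    . . . . . . . . . . . .
    . . . . . . . . . . . .
    . . . . . . . . . . . .
    . . . . . . X . . . . .
    . . . . . . . X X . . .
    . . . . . . . . X X . .
    . . . . . . . . X X . .
    . . . . . . . . . X X .
    . . . . . . . . . . X .
    . . . . . . . . . . . .
    . . . . . . . . . . . .
T1:
  2·area = 324
  edge (24, 2)→(12, 20): d=(-12,18) inclusive
  edge (12, 20)→(6, 2): d=(-6,-18) inclusive
  edge (6, 2)→(24, 2): d=(18,0) inclusive
    (3,1)@(7, 3): e=[294,12,18] → X
    (4,1)@(9, 3): e=[258,48,18] → X
    (5,1)@(11, 3): e=[222,84,18] → X
    (6,1)@(13, 3): e=[186,120,18] → X
    (7,1)@(15, 3): e=[150,156,18] → X
    (8,1)@(17, 3): e=[114,192,18] → X
    (9,1)@(19, 3): e=[78,228,18] → X
    (10,1)@(21, 3): e=[42,264,18] → X
    (11,1)@(23, 3): e=[6,300,18] → X
    (3,2)@(7, 5): e=[270,0,54] → X  [on edge]
    (11,2)@(23, 5): e=[-18,288,54] → .
    (3,3)@(7, 7): e=[246,-12,90] → .
    (4,5)@(9, 11): e=[162,0,162] → X  [on edge]
    (5,8)@(11, 17): e=[54,0,270] → X  [on edge]
  covered (42 px):
    . . . . . . . . . . . .
    . . . X X X X X X X X X
    . . . X X X X X X X X .
    . . . . X X X X X X . .
    . . . . X X X X X X . .
    . . . . X X X X X . . .
    . . . . . X X X . . . .
    . . . . . X X X . . . .
    . . . . . X X . . . . .
    . . . . . . . . . . . .
    . . . . . . . . . . . .
T2:
  2·area = 28
  edge (0, 20)→(14, 2): d=(14,-18) inclusive
  edge (14, 2)→(0, 22): d=(-14,20) inclusive
  edge (0, 22)→(0, 20): d=(0,-2) inclusive
    (4,4)@(9, 9): e=[8,2,18] → X
    (5,4)@(11, 9): e=[44,-38,22] → .
    (3,5)@(7, 11): e=[0,14,14] → X  [on edge]
    (4,5)@(9, 11): e=[36,-26,18] → .
    (3,6)@(7, 13): e=[28,-14,14] → .
    (1,8)@(3, 17): e=[12,10,6] → X
    (2,8)@(5, 17): e=[48,-30,10] → .
    (0,9)@(1, 19): e=[4,22,2] → X
    (1,9)@(3, 19): e=[40,-18,6] → .
    (0,10)@(1, 21): e=[32,-6,2] → .
  covered (4 px):
    . . . . . . . . . . . .
    . . . . . . . . . . . .
    . . . . . . . . . . . .
    . . . . . . . . . . . .
    . . . . X . . . . . . .
    . . . X . . . . . . . .
    . . . . . . . . . . . .
    . . . . . . . . . . . .
    . X . . . . . . . . . .
    X . . . . . . . . . . .
    . . . . . . . . . . . .

Answer: [20,20,32]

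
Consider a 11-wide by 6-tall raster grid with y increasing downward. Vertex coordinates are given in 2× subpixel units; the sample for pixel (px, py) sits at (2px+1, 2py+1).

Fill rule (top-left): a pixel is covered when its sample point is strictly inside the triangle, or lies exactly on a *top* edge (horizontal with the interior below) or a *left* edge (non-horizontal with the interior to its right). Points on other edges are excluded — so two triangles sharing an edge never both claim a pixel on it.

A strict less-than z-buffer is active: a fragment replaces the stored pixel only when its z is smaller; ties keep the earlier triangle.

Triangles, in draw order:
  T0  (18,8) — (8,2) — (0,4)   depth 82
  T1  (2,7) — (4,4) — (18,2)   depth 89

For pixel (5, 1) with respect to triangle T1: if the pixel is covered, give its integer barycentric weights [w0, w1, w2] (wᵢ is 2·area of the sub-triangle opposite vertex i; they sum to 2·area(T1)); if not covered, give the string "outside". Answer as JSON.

T0:
  2·area = 68  (B↔C swapped to make it positive)
  edge (18, 8)→(0, 4): d=(-18,-4) top-left  bias=+0
  edge (0, 4)→(8, 2): d=(8,-2) top-left  bias=+0
  edge (8, 2)→(18, 8): d=(10,6) right/bottom  bias=-1
    (2,1)@(5, 3): e=[38,2,28] → #
    (3,1)@(7, 3): e=[46,6,16] → #
    (4,1)@(9, 3): e=[54,10,4] → #
    (5,1)@(11, 3): e=[62,14,-8] → ·
    (2,2)@(5, 5): e=[2,18,48] → #
    (5,2)@(11, 5): e=[26,30,12] → #
    (6,2)@(13, 5): e=[34,34,0] → ·  [on edge]
    (2,3)@(5, 7): e=[-34,34,68] → ·
    (3,3)@(7, 7): e=[-26,38,56] → ·
    (4,3)@(9, 7): e=[-18,42,44] → ·
    (5,3)@(11, 7): e=[-10,46,32] → ·
    (7,3)@(15, 7): e=[6,54,8] → #
  covered (8 px):
    · · · · · · · · · · ·
    · · # # # · · · · · ·
    · · # # # # · · · · ·
    · · · · · · · # · · ·
    · · · · · · · · · · ·
    · · · · · · · · · · ·
T1:
  2·area = 38
  edge (2, 7)→(4, 4): d=(2,-3) top-left  bias=+0
  edge (4, 4)→(18, 2): d=(14,-2) top-left  bias=+0
  edge (18, 2)→(2, 7): d=(-16,5) right/bottom  bias=-1
    (5,1)@(11, 3): e=[19,0,19] → #  [on edge]
    (6,1)@(13, 3): e=[25,4,9] → #
    (7,1)@(15, 3): e=[31,8,-1] → ·
    (2,2)@(5, 5): e=[5,16,17] → #
    (3,2)@(7, 5): e=[11,20,7] → #
    (4,2)@(9, 5): e=[17,24,-3] → ·
    (5,2)@(11, 5): e=[23,28,-13] → ·
    (6,2)@(13, 5): e=[29,32,-23] → ·
    (2,3)@(5, 7): e=[9,44,-15] → ·
    (3,3)@(7, 7): e=[15,48,-25] → ·
  covered (4 px):
    · · · · · · · · · · ·
    · · · · · # # · · · ·
    · · # # · · · · · · ·
    · · · · · · · · · · ·
    · · · · · · · · · · ·
    · · · · · · · · · · ·

Answer: [0,19,19]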